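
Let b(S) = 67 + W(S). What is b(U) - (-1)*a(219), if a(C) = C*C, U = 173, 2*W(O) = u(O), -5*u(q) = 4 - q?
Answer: 480449/10 ≈ 48045.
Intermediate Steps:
u(q) = -4/5 + q/5 (u(q) = -(4 - q)/5 = -4/5 + q/5)
W(O) = -2/5 + O/10 (W(O) = (-4/5 + O/5)/2 = -2/5 + O/10)
a(C) = C**2
b(S) = 333/5 + S/10 (b(S) = 67 + (-2/5 + S/10) = 333/5 + S/10)
b(U) - (-1)*a(219) = (333/5 + (1/10)*173) - (-1)*219**2 = (333/5 + 173/10) - (-1)*47961 = 839/10 - 1*(-47961) = 839/10 + 47961 = 480449/10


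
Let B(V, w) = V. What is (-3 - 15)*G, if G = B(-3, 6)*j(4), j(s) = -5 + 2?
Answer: -162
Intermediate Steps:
j(s) = -3
G = 9 (G = -3*(-3) = 9)
(-3 - 15)*G = (-3 - 15)*9 = -18*9 = -162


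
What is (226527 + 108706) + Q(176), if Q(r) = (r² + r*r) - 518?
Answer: 396667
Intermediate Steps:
Q(r) = -518 + 2*r² (Q(r) = (r² + r²) - 518 = 2*r² - 518 = -518 + 2*r²)
(226527 + 108706) + Q(176) = (226527 + 108706) + (-518 + 2*176²) = 335233 + (-518 + 2*30976) = 335233 + (-518 + 61952) = 335233 + 61434 = 396667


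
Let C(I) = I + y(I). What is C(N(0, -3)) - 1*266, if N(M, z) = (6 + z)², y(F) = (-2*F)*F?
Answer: -419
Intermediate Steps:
y(F) = -2*F²
C(I) = I - 2*I²
C(N(0, -3)) - 1*266 = (6 - 3)²*(1 - 2*(6 - 3)²) - 1*266 = 3²*(1 - 2*3²) - 266 = 9*(1 - 2*9) - 266 = 9*(1 - 18) - 266 = 9*(-17) - 266 = -153 - 266 = -419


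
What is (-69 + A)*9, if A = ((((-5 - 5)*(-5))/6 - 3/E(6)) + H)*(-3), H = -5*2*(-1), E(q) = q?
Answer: -2205/2 ≈ -1102.5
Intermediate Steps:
H = 10 (H = -10*(-1) = 10)
A = -107/2 (A = ((((-5 - 5)*(-5))/6 - 3/6) + 10)*(-3) = ((-10*(-5)*(1/6) - 3*1/6) + 10)*(-3) = ((50*(1/6) - 1/2) + 10)*(-3) = ((25/3 - 1/2) + 10)*(-3) = (47/6 + 10)*(-3) = (107/6)*(-3) = -107/2 ≈ -53.500)
(-69 + A)*9 = (-69 - 107/2)*9 = -245/2*9 = -2205/2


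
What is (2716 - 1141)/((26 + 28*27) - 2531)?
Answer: -525/583 ≈ -0.90051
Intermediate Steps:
(2716 - 1141)/((26 + 28*27) - 2531) = 1575/((26 + 756) - 2531) = 1575/(782 - 2531) = 1575/(-1749) = 1575*(-1/1749) = -525/583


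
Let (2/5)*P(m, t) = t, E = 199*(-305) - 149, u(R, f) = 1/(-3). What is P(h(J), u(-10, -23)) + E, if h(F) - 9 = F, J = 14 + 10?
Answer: -365069/6 ≈ -60845.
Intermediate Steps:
u(R, f) = -⅓
J = 24
h(F) = 9 + F
E = -60844 (E = -60695 - 149 = -60844)
P(m, t) = 5*t/2
P(h(J), u(-10, -23)) + E = (5/2)*(-⅓) - 60844 = -⅚ - 60844 = -365069/6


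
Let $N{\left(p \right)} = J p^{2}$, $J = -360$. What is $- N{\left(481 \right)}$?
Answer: $83289960$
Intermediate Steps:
$N{\left(p \right)} = - 360 p^{2}$
$- N{\left(481 \right)} = - \left(-360\right) 481^{2} = - \left(-360\right) 231361 = \left(-1\right) \left(-83289960\right) = 83289960$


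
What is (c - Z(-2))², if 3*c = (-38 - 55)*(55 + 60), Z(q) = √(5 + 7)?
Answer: 12709237 + 14260*√3 ≈ 1.2734e+7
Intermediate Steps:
Z(q) = 2*√3 (Z(q) = √12 = 2*√3)
c = -3565 (c = ((-38 - 55)*(55 + 60))/3 = (-93*115)/3 = (⅓)*(-10695) = -3565)
(c - Z(-2))² = (-3565 - 2*√3)²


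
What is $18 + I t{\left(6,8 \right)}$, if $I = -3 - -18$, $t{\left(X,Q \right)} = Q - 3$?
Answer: $93$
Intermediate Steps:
$t{\left(X,Q \right)} = -3 + Q$
$I = 15$ ($I = -3 + 18 = 15$)
$18 + I t{\left(6,8 \right)} = 18 + 15 \left(-3 + 8\right) = 18 + 15 \cdot 5 = 18 + 75 = 93$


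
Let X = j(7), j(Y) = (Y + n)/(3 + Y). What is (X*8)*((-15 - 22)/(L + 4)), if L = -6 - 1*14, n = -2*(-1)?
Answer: 333/20 ≈ 16.650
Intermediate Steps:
n = 2
L = -20 (L = -6 - 14 = -20)
j(Y) = (2 + Y)/(3 + Y) (j(Y) = (Y + 2)/(3 + Y) = (2 + Y)/(3 + Y))
X = 9/10 (X = (2 + 7)/(3 + 7) = 9/10 ≈ 0.90000)
(X*8)*((-15 - 22)/(L + 4)) = ((9/10)*8)*((-15 - 22)/(-20 + 4)) = 36*(-37/(-16))/5 = 36*(-37*(-1/16))/5 = (36/5)*(37/16) = 333/20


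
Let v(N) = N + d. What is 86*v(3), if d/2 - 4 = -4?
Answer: 258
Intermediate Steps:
d = 0 (d = 8 + 2*(-4) = 8 - 8 = 0)
v(N) = N (v(N) = N + 0 = N)
86*v(3) = 86*3 = 258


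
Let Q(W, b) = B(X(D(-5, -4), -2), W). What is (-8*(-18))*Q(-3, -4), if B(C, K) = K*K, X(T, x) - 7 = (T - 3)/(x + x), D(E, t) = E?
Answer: 1296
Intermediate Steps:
X(T, x) = 7 + (-3 + T)/(2*x) (X(T, x) = 7 + (T - 3)/(x + x) = 7 + (-3 + T)/((2*x)) = 7 + (-3 + T)*(1/(2*x)) = 7 + (-3 + T)/(2*x))
B(C, K) = K**2
Q(W, b) = W**2
(-8*(-18))*Q(-3, -4) = -8*(-18)*(-3)**2 = 144*9 = 1296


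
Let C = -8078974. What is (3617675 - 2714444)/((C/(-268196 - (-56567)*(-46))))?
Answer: 1296262034109/4039487 ≈ 3.2090e+5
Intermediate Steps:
(3617675 - 2714444)/((C/(-268196 - (-56567)*(-46)))) = (3617675 - 2714444)/((-8078974/(-268196 - (-56567)*(-46)))) = 903231/((-8078974/(-268196 - 1*2602082))) = 903231/((-8078974/(-268196 - 2602082))) = 903231/((-8078974/(-2870278))) = 903231/((-8078974*(-1/2870278))) = 903231/(4039487/1435139) = 903231*(1435139/4039487) = 1296262034109/4039487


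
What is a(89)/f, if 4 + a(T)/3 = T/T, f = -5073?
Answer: 3/1691 ≈ 0.0017741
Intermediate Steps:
a(T) = -9 (a(T) = -12 + 3*(T/T) = -12 + 3*1 = -12 + 3 = -9)
a(89)/f = -9/(-5073) = -9*(-1/5073) = 3/1691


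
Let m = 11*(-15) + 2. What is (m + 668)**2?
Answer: 255025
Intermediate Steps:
m = -163 (m = -165 + 2 = -163)
(m + 668)**2 = (-163 + 668)**2 = 505**2 = 255025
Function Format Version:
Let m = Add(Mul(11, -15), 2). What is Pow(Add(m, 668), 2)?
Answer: 255025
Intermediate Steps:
m = -163 (m = Add(-165, 2) = -163)
Pow(Add(m, 668), 2) = Pow(Add(-163, 668), 2) = Pow(505, 2) = 255025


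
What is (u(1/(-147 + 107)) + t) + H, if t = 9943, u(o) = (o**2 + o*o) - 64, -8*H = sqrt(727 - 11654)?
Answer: 7903201/800 - 7*I*sqrt(223)/8 ≈ 9879.0 - 13.067*I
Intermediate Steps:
H = -7*I*sqrt(223)/8 (H = -sqrt(727 - 11654)/8 = -7*I*sqrt(223)/8 ≈ -13.067*I)
u(o) = -64 + 2*o**2 (u(o) = (o**2 + o**2) - 64 = 2*o**2 - 64 = -64 + 2*o**2)
(u(1/(-147 + 107)) + t) + H = ((-64 + 2*(1/(-147 + 107))**2) + 9943) - 7*I*sqrt(223)/8 = ((-64 + 2*(1/(-40))**2) + 9943) - 7*I*sqrt(223)/8 = ((-64 + 2*(-1/40)**2) + 9943) - 7*I*sqrt(223)/8 = ((-64 + 2*(1/1600)) + 9943) - 7*I*sqrt(223)/8 = ((-64 + 1/800) + 9943) - 7*I*sqrt(223)/8 = (-51199/800 + 9943) - 7*I*sqrt(223)/8 = 7903201/800 - 7*I*sqrt(223)/8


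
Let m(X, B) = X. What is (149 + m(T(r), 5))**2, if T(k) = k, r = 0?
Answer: 22201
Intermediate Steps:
(149 + m(T(r), 5))**2 = (149 + 0)**2 = 149**2 = 22201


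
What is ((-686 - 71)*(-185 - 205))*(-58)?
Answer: -17123340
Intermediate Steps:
((-686 - 71)*(-185 - 205))*(-58) = -757*(-390)*(-58) = 295230*(-58) = -17123340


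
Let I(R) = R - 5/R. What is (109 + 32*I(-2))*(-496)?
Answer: -62000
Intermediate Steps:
(109 + 32*I(-2))*(-496) = (109 + 32*(-2 - 5/(-2)))*(-496) = (109 + 32*(-2 - 5*(-½)))*(-496) = (109 + 32*(-2 + 5/2))*(-496) = (109 + 32*(½))*(-496) = (109 + 16)*(-496) = 125*(-496) = -62000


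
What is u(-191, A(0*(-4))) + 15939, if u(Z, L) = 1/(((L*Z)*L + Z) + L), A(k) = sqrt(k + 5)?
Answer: 20932862883/1313311 - sqrt(5)/1313311 ≈ 15939.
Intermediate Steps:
A(k) = sqrt(5 + k)
u(Z, L) = 1/(L + Z + Z*L**2) (u(Z, L) = 1/((Z*L**2 + Z) + L) = 1/((Z + Z*L**2) + L) = 1/(L + Z + Z*L**2))
u(-191, A(0*(-4))) + 15939 = 1/(sqrt(5 + 0*(-4)) - 191 - 191*(sqrt(5 + 0*(-4)))**2) + 15939 = 1/(sqrt(5 + 0) - 191 - 191*(sqrt(5 + 0))**2) + 15939 = 1/(sqrt(5) - 191 - 191*(sqrt(5))**2) + 15939 = 1/(sqrt(5) - 191 - 191*5) + 15939 = 1/(sqrt(5) - 191 - 955) + 15939 = 1/(-1146 + sqrt(5)) + 15939 = 15939 + 1/(-1146 + sqrt(5))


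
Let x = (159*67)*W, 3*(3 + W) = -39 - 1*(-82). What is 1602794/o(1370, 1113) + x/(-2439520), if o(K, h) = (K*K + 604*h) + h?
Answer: 360214432437/622142247280 ≈ 0.57899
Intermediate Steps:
W = 34/3 (W = -3 + (-39 - 1*(-82))/3 = -3 + (-39 + 82)/3 = -3 + (⅓)*43 = -3 + 43/3 = 34/3 ≈ 11.333)
x = 120734 (x = (159*67)*(34/3) = 10653*(34/3) = 120734)
o(K, h) = K² + 605*h (o(K, h) = (K² + 604*h) + h = K² + 605*h)
1602794/o(1370, 1113) + x/(-2439520) = 1602794/(1370² + 605*1113) + 120734/(-2439520) = 1602794/(1876900 + 673365) + 120734*(-1/2439520) = 1602794/2550265 - 60367/1219760 = 360214432437/622142247280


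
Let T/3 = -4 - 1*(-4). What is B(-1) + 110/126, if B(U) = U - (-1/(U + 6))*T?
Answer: -8/63 ≈ -0.12698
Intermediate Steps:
T = 0 (T = 3*(-4 - 1*(-4)) = 3*(-4 + 4) = 3*0 = 0)
B(U) = U (B(U) = U - (-1/(U + 6))*0 = U - (-1/(6 + U))*0 = U - 1*0 = U + 0 = U)
B(-1) + 110/126 = -1 + 110/126 = -1 + (1/126)*110 = -1 + 55/63 = -8/63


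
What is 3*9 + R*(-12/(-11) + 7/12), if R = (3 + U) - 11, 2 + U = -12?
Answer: -59/6 ≈ -9.8333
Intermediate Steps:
U = -14 (U = -2 - 12 = -14)
R = -22 (R = (3 - 14) - 11 = -11 - 11 = -22)
3*9 + R*(-12/(-11) + 7/12) = 3*9 - 22*(-12/(-11) + 7/12) = 27 - 22*(-12*(-1/11) + 7*(1/12)) = 27 - 22*(12/11 + 7/12) = 27 - 22*221/132 = 27 - 221/6 = -59/6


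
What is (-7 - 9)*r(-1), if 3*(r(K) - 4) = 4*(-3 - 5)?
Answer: 320/3 ≈ 106.67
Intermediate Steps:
r(K) = -20/3 (r(K) = 4 + (4*(-3 - 5))/3 = 4 + (4*(-8))/3 = 4 + (⅓)*(-32) = 4 - 32/3 = -20/3)
(-7 - 9)*r(-1) = (-7 - 9)*(-20/3) = -16*(-20/3) = 320/3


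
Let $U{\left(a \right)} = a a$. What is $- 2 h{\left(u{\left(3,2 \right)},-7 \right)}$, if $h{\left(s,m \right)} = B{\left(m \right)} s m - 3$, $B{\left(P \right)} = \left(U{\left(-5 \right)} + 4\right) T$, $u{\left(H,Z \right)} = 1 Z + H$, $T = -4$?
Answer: $-8114$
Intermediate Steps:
$U{\left(a \right)} = a^{2}$
$u{\left(H,Z \right)} = H + Z$ ($u{\left(H,Z \right)} = Z + H = H + Z$)
$B{\left(P \right)} = -116$ ($B{\left(P \right)} = \left(\left(-5\right)^{2} + 4\right) \left(-4\right) = \left(25 + 4\right) \left(-4\right) = 29 \left(-4\right) = -116$)
$h{\left(s,m \right)} = -3 - 116 m s$ ($h{\left(s,m \right)} = - 116 s m - 3 = - 116 m s - 3 = -3 - 116 m s$)
$- 2 h{\left(u{\left(3,2 \right)},-7 \right)} = - 2 \left(-3 - - 812 \left(3 + 2\right)\right) = - 2 \left(-3 - \left(-812\right) 5\right) = - 2 \left(-3 + 4060\right) = \left(-2\right) 4057 = -8114$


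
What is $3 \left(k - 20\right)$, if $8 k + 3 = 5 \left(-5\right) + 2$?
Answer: $- \frac{279}{4} \approx -69.75$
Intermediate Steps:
$k = - \frac{13}{4}$ ($k = - \frac{3}{8} + \frac{5 \left(-5\right) + 2}{8} = - \frac{3}{8} + \frac{-25 + 2}{8} = - \frac{3}{8} + \frac{1}{8} \left(-23\right) = - \frac{3}{8} - \frac{23}{8} = - \frac{13}{4} \approx -3.25$)
$3 \left(k - 20\right) = 3 \left(- \frac{13}{4} - 20\right) = 3 \left(- \frac{93}{4}\right) = - \frac{279}{4}$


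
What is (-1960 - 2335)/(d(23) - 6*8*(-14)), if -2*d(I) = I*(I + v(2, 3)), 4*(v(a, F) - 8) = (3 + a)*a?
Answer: -17180/1147 ≈ -14.978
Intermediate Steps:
v(a, F) = 8 + a*(3 + a)/4 (v(a, F) = 8 + ((3 + a)*a)/4 = 8 + (a*(3 + a))/4 = 8 + a*(3 + a)/4)
d(I) = -I*(21/2 + I)/2 (d(I) = -I*(I + (8 + (¼)*2² + (¾)*2))/2 = -I*(I + (8 + (¼)*4 + 3/2))/2 = -I*(I + (8 + 1 + 3/2))/2 = -I*(I + 21/2)/2 = -I*(21/2 + I)/2)
(-1960 - 2335)/(d(23) - 6*8*(-14)) = (-1960 - 2335)/(-¼*23*(21 + 2*23) - 6*8*(-14)) = -4295/(-¼*23*(21 + 46) - 48*(-14)) = -4295/(-¼*23*67 + 672) = -4295/(-1541/4 + 672) = -4295/1147/4 = -4295*4/1147 = -17180/1147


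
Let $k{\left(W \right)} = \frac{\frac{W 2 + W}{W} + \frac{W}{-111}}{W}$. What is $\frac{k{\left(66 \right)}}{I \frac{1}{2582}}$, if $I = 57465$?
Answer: $\frac{114899}{70164765} \approx 0.0016376$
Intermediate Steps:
$k{\left(W \right)} = \frac{3 - \frac{W}{111}}{W}$ ($k{\left(W \right)} = \frac{\frac{2 W + W}{W} + W \left(- \frac{1}{111}\right)}{W} = \frac{\frac{3 W}{W} - \frac{W}{111}}{W} = \frac{3 - \frac{W}{111}}{W}$)
$\frac{k{\left(66 \right)}}{I \frac{1}{2582}} = \frac{\frac{1}{111} \cdot \frac{1}{66} \left(333 - 66\right)}{57465 \cdot \frac{1}{2582}} = \frac{\frac{1}{111} \cdot \frac{1}{66} \cdot 267}{\frac{57465}{2582}} = \frac{89}{2442} \cdot \frac{2582}{57465} = \frac{114899}{70164765}$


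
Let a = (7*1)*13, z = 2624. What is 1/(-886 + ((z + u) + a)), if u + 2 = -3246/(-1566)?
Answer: 261/477388 ≈ 0.00054673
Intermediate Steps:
a = 91 (a = 7*13 = 91)
u = 19/261 (u = -2 - 3246/(-1566) = -2 - 3246*(-1/1566) = -2 + 541/261 = 19/261 ≈ 0.072797)
1/(-886 + ((z + u) + a)) = 1/(-886 + ((2624 + 19/261) + 91)) = 1/(-886 + (684883/261 + 91)) = 1/(-886 + 708634/261) = 1/(477388/261) = 261/477388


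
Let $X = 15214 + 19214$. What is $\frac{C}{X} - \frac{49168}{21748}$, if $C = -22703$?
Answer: $- \frac{546625187}{187185036} \approx -2.9202$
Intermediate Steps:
$X = 34428$
$\frac{C}{X} - \frac{49168}{21748} = - \frac{22703}{34428} - \frac{49168}{21748} = \left(-22703\right) \frac{1}{34428} - \frac{12292}{5437} = - \frac{22703}{34428} - \frac{12292}{5437} = - \frac{546625187}{187185036}$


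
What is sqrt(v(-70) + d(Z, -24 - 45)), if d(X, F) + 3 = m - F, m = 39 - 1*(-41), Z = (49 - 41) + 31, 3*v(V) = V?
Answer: 4*sqrt(69)/3 ≈ 11.076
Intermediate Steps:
v(V) = V/3
Z = 39 (Z = 8 + 31 = 39)
m = 80 (m = 39 + 41 = 80)
d(X, F) = 77 - F (d(X, F) = -3 + (80 - F) = 77 - F)
sqrt(v(-70) + d(Z, -24 - 45)) = sqrt((1/3)*(-70) + (77 - (-24 - 45))) = sqrt(-70/3 + (77 - 1*(-69))) = sqrt(-70/3 + (77 + 69)) = sqrt(-70/3 + 146) = sqrt(368/3) = 4*sqrt(69)/3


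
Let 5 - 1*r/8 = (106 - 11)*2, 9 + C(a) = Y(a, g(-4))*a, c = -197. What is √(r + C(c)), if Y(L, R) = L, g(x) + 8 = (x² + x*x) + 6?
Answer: 2*√9330 ≈ 193.18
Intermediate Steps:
g(x) = -2 + 2*x² (g(x) = -8 + ((x² + x*x) + 6) = -8 + ((x² + x²) + 6) = -8 + (2*x² + 6) = -8 + (6 + 2*x²) = -2 + 2*x²)
C(a) = -9 + a² (C(a) = -9 + a*a = -9 + a²)
r = -1480 (r = 40 - 8*(106 - 11)*2 = 40 - 760*2 = 40 - 8*190 = 40 - 1520 = -1480)
√(r + C(c)) = √(-1480 + (-9 + (-197)²)) = √(-1480 + (-9 + 38809)) = √(-1480 + 38800) = √37320 = 2*√9330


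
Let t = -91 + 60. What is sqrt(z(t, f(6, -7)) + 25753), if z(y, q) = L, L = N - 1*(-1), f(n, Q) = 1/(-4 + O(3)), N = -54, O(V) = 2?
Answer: 10*sqrt(257) ≈ 160.31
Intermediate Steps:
t = -31
f(n, Q) = -1/2 (f(n, Q) = 1/(-4 + 2) = 1/(-2) = -1/2)
L = -53 (L = -54 - 1*(-1) = -54 + 1 = -53)
z(y, q) = -53
sqrt(z(t, f(6, -7)) + 25753) = sqrt(-53 + 25753) = sqrt(25700) = 10*sqrt(257)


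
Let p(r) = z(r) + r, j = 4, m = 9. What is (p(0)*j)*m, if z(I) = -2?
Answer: -72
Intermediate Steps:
p(r) = -2 + r
(p(0)*j)*m = ((-2 + 0)*4)*9 = -2*4*9 = -8*9 = -72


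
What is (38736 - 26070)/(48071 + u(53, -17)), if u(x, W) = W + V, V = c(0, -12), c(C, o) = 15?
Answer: 4222/16023 ≈ 0.26350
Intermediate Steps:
V = 15
u(x, W) = 15 + W (u(x, W) = W + 15 = 15 + W)
(38736 - 26070)/(48071 + u(53, -17)) = (38736 - 26070)/(48071 + (15 - 17)) = 12666/(48071 - 2) = 12666/48069 = 12666*(1/48069) = 4222/16023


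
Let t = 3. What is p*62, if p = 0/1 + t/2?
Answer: 93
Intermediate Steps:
p = 3/2 (p = 0/1 + 3/2 = 0*1 + 3*(1/2) = 0 + 3/2 = 3/2 ≈ 1.5000)
p*62 = (3/2)*62 = 93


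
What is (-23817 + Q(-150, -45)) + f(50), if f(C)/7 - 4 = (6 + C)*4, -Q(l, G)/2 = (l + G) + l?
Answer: -21531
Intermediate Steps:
Q(l, G) = -4*l - 2*G (Q(l, G) = -2*((l + G) + l) = -2*((G + l) + l) = -2*(G + 2*l) = -4*l - 2*G)
f(C) = 196 + 28*C (f(C) = 28 + 7*((6 + C)*4) = 28 + 7*(24 + 4*C) = 28 + (168 + 28*C) = 196 + 28*C)
(-23817 + Q(-150, -45)) + f(50) = (-23817 + (-4*(-150) - 2*(-45))) + (196 + 28*50) = (-23817 + (600 + 90)) + (196 + 1400) = (-23817 + 690) + 1596 = -23127 + 1596 = -21531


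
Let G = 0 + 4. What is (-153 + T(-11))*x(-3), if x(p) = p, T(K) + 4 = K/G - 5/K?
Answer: 21027/44 ≈ 477.89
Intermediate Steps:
G = 4
T(K) = -4 - 5/K + K/4 (T(K) = -4 + (K/4 - 5/K) = -4 + (-5/K + K/4) = -4 - 5/K + K/4)
(-153 + T(-11))*x(-3) = (-153 + (-4 - 5/(-11) + (1/4)*(-11)))*(-3) = (-153 + (-4 - 5*(-1/11) - 11/4))*(-3) = (-153 + (-4 + 5/11 - 11/4))*(-3) = (-153 - 277/44)*(-3) = -7009/44*(-3) = 21027/44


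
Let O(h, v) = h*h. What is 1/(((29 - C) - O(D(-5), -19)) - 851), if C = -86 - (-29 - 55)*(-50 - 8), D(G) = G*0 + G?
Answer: 1/4111 ≈ 0.00024325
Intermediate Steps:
D(G) = G (D(G) = 0 + G = G)
O(h, v) = h²
C = -4958 (C = -86 - (-84)*(-58) = -86 - 1*4872 = -86 - 4872 = -4958)
1/(((29 - C) - O(D(-5), -19)) - 851) = 1/(((29 - 1*(-4958)) - 1*(-5)²) - 851) = 1/(((29 + 4958) - 1*25) - 851) = 1/((4987 - 25) - 851) = 1/(4962 - 851) = 1/4111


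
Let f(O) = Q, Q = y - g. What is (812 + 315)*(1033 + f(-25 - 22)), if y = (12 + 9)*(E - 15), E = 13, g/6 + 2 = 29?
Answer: 934283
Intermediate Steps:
g = 162 (g = -12 + 6*29 = -12 + 174 = 162)
y = -42 (y = (12 + 9)*(13 - 15) = 21*(-2) = -42)
Q = -204 (Q = -42 - 1*162 = -42 - 162 = -204)
f(O) = -204
(812 + 315)*(1033 + f(-25 - 22)) = (812 + 315)*(1033 - 204) = 1127*829 = 934283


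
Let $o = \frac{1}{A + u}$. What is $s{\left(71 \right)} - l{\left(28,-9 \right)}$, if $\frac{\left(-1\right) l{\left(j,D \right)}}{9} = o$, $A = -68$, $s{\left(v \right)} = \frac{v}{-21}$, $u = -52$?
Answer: $- \frac{2903}{840} \approx -3.456$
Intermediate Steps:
$s{\left(v \right)} = - \frac{v}{21}$ ($s{\left(v \right)} = v \left(- \frac{1}{21}\right) = - \frac{v}{21}$)
$o = - \frac{1}{120}$ ($o = \frac{1}{-68 - 52} = \frac{1}{-120} = - \frac{1}{120} \approx -0.0083333$)
$l{\left(j,D \right)} = \frac{3}{40}$ ($l{\left(j,D \right)} = \left(-9\right) \left(- \frac{1}{120}\right) = \frac{3}{40}$)
$s{\left(71 \right)} - l{\left(28,-9 \right)} = \left(- \frac{1}{21}\right) 71 - \frac{3}{40} = - \frac{71}{21} - \frac{3}{40} = - \frac{2903}{840}$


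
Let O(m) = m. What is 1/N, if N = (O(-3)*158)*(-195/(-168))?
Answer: -28/15405 ≈ -0.0018176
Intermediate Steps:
N = -15405/28 (N = (-3*158)*(-195/(-168)) = -(-92430)*(-1)/168 = -474*65/56 = -15405/28 ≈ -550.18)
1/N = 1/(-15405/28) = -28/15405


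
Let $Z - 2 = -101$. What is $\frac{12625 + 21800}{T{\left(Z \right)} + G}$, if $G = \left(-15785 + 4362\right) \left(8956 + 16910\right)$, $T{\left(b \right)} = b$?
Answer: $- \frac{3825}{32829713} \approx -0.00011651$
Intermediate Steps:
$Z = -99$ ($Z = 2 - 101 = -99$)
$G = -295467318$ ($G = \left(-11423\right) 25866 = -295467318$)
$\frac{12625 + 21800}{T{\left(Z \right)} + G} = \frac{12625 + 21800}{-99 - 295467318} = \frac{34425}{-295467417} = 34425 \left(- \frac{1}{295467417}\right) = - \frac{3825}{32829713}$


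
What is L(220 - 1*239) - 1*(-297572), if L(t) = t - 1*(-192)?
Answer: 297745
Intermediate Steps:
L(t) = 192 + t (L(t) = t + 192 = 192 + t)
L(220 - 1*239) - 1*(-297572) = (192 + (220 - 1*239)) - 1*(-297572) = (192 + (220 - 239)) + 297572 = (192 - 19) + 297572 = 173 + 297572 = 297745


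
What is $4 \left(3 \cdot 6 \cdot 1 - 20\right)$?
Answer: $-8$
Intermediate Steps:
$4 \left(3 \cdot 6 \cdot 1 - 20\right) = 4 \left(18 \cdot 1 - 20\right) = 4 \left(18 - 20\right) = 4 \left(-2\right) = -8$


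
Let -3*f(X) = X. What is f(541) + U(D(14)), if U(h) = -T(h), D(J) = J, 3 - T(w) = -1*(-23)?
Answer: -481/3 ≈ -160.33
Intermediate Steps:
T(w) = -20 (T(w) = 3 - (-1)*(-23) = 3 - 1*23 = 3 - 23 = -20)
f(X) = -X/3
U(h) = 20 (U(h) = -1*(-20) = 20)
f(541) + U(D(14)) = -⅓*541 + 20 = -541/3 + 20 = -481/3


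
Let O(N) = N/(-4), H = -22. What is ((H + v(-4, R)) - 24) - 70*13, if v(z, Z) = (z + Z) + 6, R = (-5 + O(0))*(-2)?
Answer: -944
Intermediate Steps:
O(N) = -N/4 (O(N) = N*(-¼) = -N/4)
R = 10 (R = (-5 - ¼*0)*(-2) = (-5 + 0)*(-2) = -5*(-2) = 10)
v(z, Z) = 6 + Z + z (v(z, Z) = (Z + z) + 6 = 6 + Z + z)
((H + v(-4, R)) - 24) - 70*13 = ((-22 + (6 + 10 - 4)) - 24) - 70*13 = ((-22 + 12) - 24) - 910 = (-10 - 24) - 910 = -34 - 910 = -944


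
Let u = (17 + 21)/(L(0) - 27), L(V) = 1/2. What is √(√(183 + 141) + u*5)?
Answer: √30422/53 ≈ 3.2909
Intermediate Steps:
L(V) = ½
u = -76/53 (u = (17 + 21)/(½ - 27) = 38/(-53/2) = 38*(-2/53) = -76/53 ≈ -1.4340)
√(√(183 + 141) + u*5) = √(√(183 + 141) - 76/53*5) = √(√324 - 380/53) = √(18 - 380/53) = √(574/53) = √30422/53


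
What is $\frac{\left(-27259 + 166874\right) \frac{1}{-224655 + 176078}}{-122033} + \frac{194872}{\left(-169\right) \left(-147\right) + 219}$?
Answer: $\frac{577602069202441}{74283730920771} \approx 7.7756$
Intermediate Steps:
$\frac{\left(-27259 + 166874\right) \frac{1}{-224655 + 176078}}{-122033} + \frac{194872}{\left(-169\right) \left(-147\right) + 219} = \frac{139615}{-48577} \left(- \frac{1}{122033}\right) + \frac{194872}{24843 + 219} = 139615 \left(- \frac{1}{48577}\right) \left(- \frac{1}{122033}\right) + \frac{194872}{25062} = \left(- \frac{139615}{48577}\right) \left(- \frac{1}{122033}\right) + 194872 \cdot \frac{1}{25062} = \frac{139615}{5927997041} + \frac{97436}{12531} = \frac{577602069202441}{74283730920771}$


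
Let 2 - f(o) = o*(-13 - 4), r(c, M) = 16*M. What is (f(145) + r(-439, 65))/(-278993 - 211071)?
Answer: -3507/490064 ≈ -0.0071562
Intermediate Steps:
f(o) = 2 + 17*o (f(o) = 2 - o*(-13 - 4) = 2 - o*(-17) = 2 - (-17)*o = 2 + 17*o)
(f(145) + r(-439, 65))/(-278993 - 211071) = ((2 + 17*145) + 16*65)/(-278993 - 211071) = ((2 + 2465) + 1040)/(-490064) = (2467 + 1040)*(-1/490064) = 3507*(-1/490064) = -3507/490064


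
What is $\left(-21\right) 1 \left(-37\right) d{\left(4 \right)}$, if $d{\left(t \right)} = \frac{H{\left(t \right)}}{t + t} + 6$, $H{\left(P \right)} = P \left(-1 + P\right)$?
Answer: $\frac{11655}{2} \approx 5827.5$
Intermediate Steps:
$d{\left(t \right)} = \frac{11}{2} + \frac{t}{2}$ ($d{\left(t \right)} = \frac{t \left(-1 + t\right)}{t + t} + 6 = \frac{t \left(-1 + t\right)}{2 t} + 6 = t \left(-1 + t\right) \frac{1}{2 t} + 6 = \left(- \frac{1}{2} + \frac{t}{2}\right) + 6 = \frac{11}{2} + \frac{t}{2}$)
$\left(-21\right) 1 \left(-37\right) d{\left(4 \right)} = \left(-21\right) 1 \left(-37\right) \left(\frac{11}{2} + \frac{1}{2} \cdot 4\right) = \left(-21\right) \left(-37\right) \left(\frac{11}{2} + 2\right) = 777 \cdot \frac{15}{2} = \frac{11655}{2}$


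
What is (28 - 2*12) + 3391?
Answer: 3395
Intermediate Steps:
(28 - 2*12) + 3391 = (28 - 24) + 3391 = 4 + 3391 = 3395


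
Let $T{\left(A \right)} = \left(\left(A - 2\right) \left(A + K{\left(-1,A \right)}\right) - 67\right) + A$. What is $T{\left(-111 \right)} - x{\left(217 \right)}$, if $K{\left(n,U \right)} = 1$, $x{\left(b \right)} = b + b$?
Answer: $11818$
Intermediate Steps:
$x{\left(b \right)} = 2 b$
$T{\left(A \right)} = -67 + A + \left(1 + A\right) \left(-2 + A\right)$ ($T{\left(A \right)} = \left(\left(A - 2\right) \left(A + 1\right) - 67\right) + A = \left(\left(-2 + A\right) \left(1 + A\right) - 67\right) + A = \left(\left(1 + A\right) \left(-2 + A\right) - 67\right) + A = \left(-67 + \left(1 + A\right) \left(-2 + A\right)\right) + A = -67 + A + \left(1 + A\right) \left(-2 + A\right)$)
$T{\left(-111 \right)} - x{\left(217 \right)} = \left(-69 + \left(-111\right)^{2}\right) - 2 \cdot 217 = \left(-69 + 12321\right) - 434 = 12252 - 434 = 11818$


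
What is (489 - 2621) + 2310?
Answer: 178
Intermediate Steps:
(489 - 2621) + 2310 = -2132 + 2310 = 178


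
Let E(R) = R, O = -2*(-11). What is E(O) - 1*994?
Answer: -972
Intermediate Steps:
O = 22
E(O) - 1*994 = 22 - 1*994 = 22 - 994 = -972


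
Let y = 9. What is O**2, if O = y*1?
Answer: 81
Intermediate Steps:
O = 9 (O = 9*1 = 9)
O**2 = 9**2 = 81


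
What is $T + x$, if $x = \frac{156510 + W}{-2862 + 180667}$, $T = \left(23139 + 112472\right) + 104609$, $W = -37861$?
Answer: $\frac{42712435749}{177805} \approx 2.4022 \cdot 10^{5}$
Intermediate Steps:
$T = 240220$ ($T = 135611 + 104609 = 240220$)
$x = \frac{118649}{177805}$ ($x = \frac{156510 - 37861}{-2862 + 180667} = \frac{118649}{177805} \approx 0.6673$)
$T + x = 240220 + \frac{118649}{177805} = \frac{42712435749}{177805}$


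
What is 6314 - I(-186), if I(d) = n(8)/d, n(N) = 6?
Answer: 195735/31 ≈ 6314.0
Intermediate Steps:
I(d) = 6/d
6314 - I(-186) = 6314 - 6/(-186) = 6314 - 6*(-1)/186 = 6314 - 1*(-1/31) = 6314 + 1/31 = 195735/31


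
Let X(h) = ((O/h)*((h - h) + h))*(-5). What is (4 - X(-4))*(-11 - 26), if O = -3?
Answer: 407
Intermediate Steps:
X(h) = 15 (X(h) = ((-3/h)*((h - h) + h))*(-5) = ((-3/h)*(0 + h))*(-5) = ((-3/h)*h)*(-5) = -3*(-5) = 15)
(4 - X(-4))*(-11 - 26) = (4 - 1*15)*(-11 - 26) = (4 - 15)*(-37) = -11*(-37) = 407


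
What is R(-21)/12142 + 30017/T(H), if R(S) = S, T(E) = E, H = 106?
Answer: 91116047/321763 ≈ 283.18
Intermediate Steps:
R(-21)/12142 + 30017/T(H) = -21/12142 + 30017/106 = 91116047/321763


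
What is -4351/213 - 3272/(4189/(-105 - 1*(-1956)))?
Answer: -18426125/12567 ≈ -1466.2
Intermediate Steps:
-4351/213 - 3272/(4189/(-105 - 1*(-1956))) = -4351*1/213 - 3272/(4189/(-105 + 1956)) = -4351/213 - 3272/(4189/1851) = -4351/213 - 3272/(4189*(1/1851)) = -4351/213 - 3272/4189/1851 = -4351/213 - 3272*1851/4189 = -4351/213 - 6056472/4189 = -18426125/12567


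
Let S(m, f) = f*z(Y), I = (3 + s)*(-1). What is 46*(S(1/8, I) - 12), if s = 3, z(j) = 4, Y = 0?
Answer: -1656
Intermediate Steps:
I = -6 (I = (3 + 3)*(-1) = 6*(-1) = -6)
S(m, f) = 4*f (S(m, f) = f*4 = 4*f)
46*(S(1/8, I) - 12) = 46*(4*(-6) - 12) = 46*(-24 - 12) = 46*(-36) = -1656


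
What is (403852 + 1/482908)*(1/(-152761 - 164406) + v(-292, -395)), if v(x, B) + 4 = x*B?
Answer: 7134105342655983080487/153162481636 ≈ 4.6579e+10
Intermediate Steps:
v(x, B) = -4 + B*x (v(x, B) = -4 + x*B = -4 + B*x)
(403852 + 1/482908)*(1/(-152761 - 164406) + v(-292, -395)) = (403852 + 1/482908)*(1/(-152761 - 164406) + (-4 - 395*(-292))) = (403852 + 1/482908)*(1/(-317167) + (-4 + 115340)) = 195023361617*(-1/317167 + 115336)/482908 = (195023361617/482908)*(36580773111/317167) = 7134105342655983080487/153162481636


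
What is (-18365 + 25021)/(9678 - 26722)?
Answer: -1664/4261 ≈ -0.39052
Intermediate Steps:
(-18365 + 25021)/(9678 - 26722) = 6656/(-17044) = 6656*(-1/17044) = -1664/4261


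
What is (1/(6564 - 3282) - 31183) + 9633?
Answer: -70727099/3282 ≈ -21550.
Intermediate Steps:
(1/(6564 - 3282) - 31183) + 9633 = (1/3282 - 31183) + 9633 = -102342605/3282 + 9633 = -70727099/3282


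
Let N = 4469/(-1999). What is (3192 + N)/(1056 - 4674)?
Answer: -6376339/7232382 ≈ -0.88164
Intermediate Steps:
N = -4469/1999 (N = 4469*(-1/1999) = -4469/1999 ≈ -2.2356)
(3192 + N)/(1056 - 4674) = (3192 - 4469/1999)/(1056 - 4674) = (6376339/1999)/(-3618) = (6376339/1999)*(-1/3618) = -6376339/7232382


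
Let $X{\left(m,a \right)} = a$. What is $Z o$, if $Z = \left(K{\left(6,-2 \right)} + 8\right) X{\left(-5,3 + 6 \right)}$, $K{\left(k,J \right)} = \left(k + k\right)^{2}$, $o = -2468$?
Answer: $-3376224$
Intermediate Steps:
$K{\left(k,J \right)} = 4 k^{2}$ ($K{\left(k,J \right)} = \left(2 k\right)^{2} = 4 k^{2}$)
$Z = 1368$ ($Z = \left(4 \cdot 6^{2} + 8\right) \left(3 + 6\right) = \left(4 \cdot 36 + 8\right) 9 = \left(144 + 8\right) 9 = 152 \cdot 9 = 1368$)
$Z o = 1368 \left(-2468\right) = -3376224$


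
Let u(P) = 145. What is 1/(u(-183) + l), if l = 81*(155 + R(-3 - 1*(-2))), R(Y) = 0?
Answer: 1/12700 ≈ 7.8740e-5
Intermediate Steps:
l = 12555 (l = 81*(155 + 0) = 81*155 = 12555)
1/(u(-183) + l) = 1/(145 + 12555) = 1/12700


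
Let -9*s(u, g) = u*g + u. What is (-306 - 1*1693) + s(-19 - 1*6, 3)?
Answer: -17891/9 ≈ -1987.9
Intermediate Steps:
s(u, g) = -u/9 - g*u/9 (s(u, g) = -(u*g + u)/9 = -(g*u + u)/9 = -(u + g*u)/9 = -u/9 - g*u/9)
(-306 - 1*1693) + s(-19 - 1*6, 3) = (-306 - 1*1693) - (-19 - 1*6)*(1 + 3)/9 = (-306 - 1693) - 1/9*(-19 - 6)*4 = -1999 - 1/9*(-25)*4 = -1999 + 100/9 = -17891/9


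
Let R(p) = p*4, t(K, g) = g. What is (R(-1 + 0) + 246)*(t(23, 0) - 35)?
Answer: -8470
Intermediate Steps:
R(p) = 4*p
(R(-1 + 0) + 246)*(t(23, 0) - 35) = (4*(-1 + 0) + 246)*(0 - 35) = (4*(-1) + 246)*(-35) = (-4 + 246)*(-35) = 242*(-35) = -8470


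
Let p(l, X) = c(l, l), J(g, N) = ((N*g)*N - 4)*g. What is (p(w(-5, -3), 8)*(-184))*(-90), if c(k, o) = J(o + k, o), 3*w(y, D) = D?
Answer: 198720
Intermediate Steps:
J(g, N) = g*(-4 + g*N**2) (J(g, N) = (g*N**2 - 4)*g = (-4 + g*N**2)*g = g*(-4 + g*N**2))
w(y, D) = D/3
c(k, o) = (-4 + o**2*(k + o))*(k + o) (c(k, o) = (o + k)*(-4 + (o + k)*o**2) = (k + o)*(-4 + (k + o)*o**2) = (k + o)*(-4 + o**2*(k + o)) = (-4 + o**2*(k + o))*(k + o))
p(l, X) = 2*l*(-4 + 2*l**3) (p(l, X) = (-4 + l**2*(l + l))*(l + l) = (-4 + l**2*(2*l))*(2*l) = (-4 + 2*l**3)*(2*l) = 2*l*(-4 + 2*l**3))
(p(w(-5, -3), 8)*(-184))*(-90) = ((4*((1/3)*(-3))*(-2 + ((1/3)*(-3))**3))*(-184))*(-90) = ((4*(-1)*(-2 + (-1)**3))*(-184))*(-90) = ((4*(-1)*(-2 - 1))*(-184))*(-90) = ((4*(-1)*(-3))*(-184))*(-90) = (12*(-184))*(-90) = -2208*(-90) = 198720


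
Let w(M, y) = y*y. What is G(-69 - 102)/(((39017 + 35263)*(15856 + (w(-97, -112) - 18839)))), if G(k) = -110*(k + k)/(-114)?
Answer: -11/23673036 ≈ -4.6466e-7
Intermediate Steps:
w(M, y) = y**2
G(k) = 110*k/57 (G(k) = -220*k*(-1/114) = 110*k/57)
G(-69 - 102)/(((39017 + 35263)*(15856 + (w(-97, -112) - 18839)))) = (110*(-69 - 102)/57)/(((39017 + 35263)*(15856 + ((-112)**2 - 18839)))) = ((110/57)*(-171))/((74280*(15856 + (12544 - 18839)))) = -330*1/(74280*(15856 - 6295)) = -330/(74280*9561) = -330/710191080 = -330*1/710191080 = -11/23673036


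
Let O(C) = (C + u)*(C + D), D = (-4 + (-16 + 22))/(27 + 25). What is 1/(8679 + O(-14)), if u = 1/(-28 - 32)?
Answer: 520/4614841 ≈ 0.00011268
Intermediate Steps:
u = -1/60 (u = 1/(-60) = -1/60 ≈ -0.016667)
D = 1/26 (D = (-4 + 6)/52 = 2*(1/52) = 1/26 ≈ 0.038462)
O(C) = (-1/60 + C)*(1/26 + C) (O(C) = (C - 1/60)*(C + 1/26) = (-1/60 + C)*(1/26 + C))
1/(8679 + O(-14)) = 1/(8679 + (-1/1560 + (-14)**2 + (17/780)*(-14))) = 1/(8679 + (-1/1560 + 196 - 119/390)) = 1/(8679 + 101761/520) = 1/(4614841/520) = 520/4614841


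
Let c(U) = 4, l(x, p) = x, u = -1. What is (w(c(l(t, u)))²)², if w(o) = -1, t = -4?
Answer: 1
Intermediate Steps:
(w(c(l(t, u)))²)² = ((-1)²)² = 1² = 1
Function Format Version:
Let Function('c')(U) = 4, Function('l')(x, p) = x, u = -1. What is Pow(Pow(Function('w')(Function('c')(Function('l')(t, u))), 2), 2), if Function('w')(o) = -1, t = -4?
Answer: 1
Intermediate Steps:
Pow(Pow(Function('w')(Function('c')(Function('l')(t, u))), 2), 2) = Pow(Pow(-1, 2), 2) = Pow(1, 2) = 1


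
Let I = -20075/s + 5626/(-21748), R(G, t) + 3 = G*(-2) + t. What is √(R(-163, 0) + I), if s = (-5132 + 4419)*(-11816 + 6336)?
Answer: √1456486574241791616314/2124366388 ≈ 17.965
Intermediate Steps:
R(G, t) = -3 + t - 2*G (R(G, t) = -3 + (G*(-2) + t) = -3 + (-2*G + t) = -3 + (t - 2*G) = -3 + t - 2*G)
s = 3907240 (s = -713*(-5480) = 3907240)
I = -1120936167/4248732776 (I = -20075/3907240 + 5626/(-21748) = -20075*1/3907240 + 5626*(-1/21748) = -4015/781448 - 2813/10874 = -1120936167/4248732776 ≈ -0.26383)
√(R(-163, 0) + I) = √((-3 + 0 - 2*(-163)) - 1120936167/4248732776) = √((-3 + 0 + 326) - 1120936167/4248732776) = √(323 - 1120936167/4248732776) = √(1371219750481/4248732776) = √1456486574241791616314/2124366388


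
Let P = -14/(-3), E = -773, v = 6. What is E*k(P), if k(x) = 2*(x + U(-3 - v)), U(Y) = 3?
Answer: -35558/3 ≈ -11853.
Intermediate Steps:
P = 14/3 (P = -14*(-⅓) = 14/3 ≈ 4.6667)
k(x) = 6 + 2*x (k(x) = 2*(x + 3) = 2*(3 + x) = 6 + 2*x)
E*k(P) = -773*(6 + 2*(14/3)) = -773*(6 + 28/3) = -773*46/3 = -35558/3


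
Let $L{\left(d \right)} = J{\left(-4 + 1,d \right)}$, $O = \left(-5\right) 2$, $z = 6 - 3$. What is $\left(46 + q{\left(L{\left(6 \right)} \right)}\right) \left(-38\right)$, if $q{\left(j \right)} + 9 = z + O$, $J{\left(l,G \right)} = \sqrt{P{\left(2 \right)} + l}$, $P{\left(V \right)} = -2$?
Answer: $-1140$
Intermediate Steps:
$z = 3$
$O = -10$
$J{\left(l,G \right)} = \sqrt{-2 + l}$
$L{\left(d \right)} = i \sqrt{5}$ ($L{\left(d \right)} = \sqrt{-2 + \left(-4 + 1\right)} = \sqrt{-2 - 3} = \sqrt{-5} = i \sqrt{5}$)
$q{\left(j \right)} = -16$ ($q{\left(j \right)} = -9 + \left(3 - 10\right) = -9 - 7 = -16$)
$\left(46 + q{\left(L{\left(6 \right)} \right)}\right) \left(-38\right) = \left(46 - 16\right) \left(-38\right) = 30 \left(-38\right) = -1140$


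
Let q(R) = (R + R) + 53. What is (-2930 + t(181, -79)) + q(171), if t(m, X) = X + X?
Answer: -2693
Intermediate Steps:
t(m, X) = 2*X
q(R) = 53 + 2*R (q(R) = 2*R + 53 = 53 + 2*R)
(-2930 + t(181, -79)) + q(171) = (-2930 + 2*(-79)) + (53 + 2*171) = (-2930 - 158) + (53 + 342) = -3088 + 395 = -2693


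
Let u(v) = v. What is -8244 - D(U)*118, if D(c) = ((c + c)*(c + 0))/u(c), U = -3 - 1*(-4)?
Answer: -8480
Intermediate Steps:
U = 1 (U = -3 + 4 = 1)
D(c) = 2*c (D(c) = ((c + c)*(c + 0))/c = ((2*c)*c)/c = (2*c²)/c = 2*c)
-8244 - D(U)*118 = -8244 - 2*1*118 = -8244 - 2*118 = -8244 - 1*236 = -8244 - 236 = -8480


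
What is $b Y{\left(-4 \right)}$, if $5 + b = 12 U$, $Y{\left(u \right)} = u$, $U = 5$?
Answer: $-220$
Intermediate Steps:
$b = 55$ ($b = -5 + 12 \cdot 5 = -5 + 60 = 55$)
$b Y{\left(-4 \right)} = 55 \left(-4\right) = -220$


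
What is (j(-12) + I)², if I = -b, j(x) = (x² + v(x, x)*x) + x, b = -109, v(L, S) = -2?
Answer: 70225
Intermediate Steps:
j(x) = x² - x (j(x) = (x² - 2*x) + x = x² - x)
I = 109 (I = -1*(-109) = 109)
(j(-12) + I)² = (-12*(-1 - 12) + 109)² = (-12*(-13) + 109)² = (156 + 109)² = 265² = 70225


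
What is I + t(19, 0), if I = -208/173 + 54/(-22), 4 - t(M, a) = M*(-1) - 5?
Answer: 46325/1903 ≈ 24.343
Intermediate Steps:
t(M, a) = 9 + M (t(M, a) = 4 - (M*(-1) - 5) = 4 - (-M - 5) = 4 - (-5 - M) = 4 + (5 + M) = 9 + M)
I = -6959/1903 (I = -208*1/173 + 54*(-1/22) = -208/173 - 27/11 = -6959/1903 ≈ -3.6569)
I + t(19, 0) = -6959/1903 + (9 + 19) = -6959/1903 + 28 = 46325/1903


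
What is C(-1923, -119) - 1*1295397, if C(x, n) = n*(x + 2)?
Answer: -1066798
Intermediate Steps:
C(x, n) = n*(2 + x)
C(-1923, -119) - 1*1295397 = -119*(2 - 1923) - 1*1295397 = -119*(-1921) - 1295397 = 228599 - 1295397 = -1066798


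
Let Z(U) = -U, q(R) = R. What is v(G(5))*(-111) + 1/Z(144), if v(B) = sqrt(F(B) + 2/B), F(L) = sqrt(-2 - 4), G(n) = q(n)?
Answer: -1/144 - 111*sqrt(10 + 25*I*sqrt(6))/5 ≈ -133.25 - 113.25*I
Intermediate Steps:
G(n) = n
F(L) = I*sqrt(6) (F(L) = sqrt(-6) = I*sqrt(6))
v(B) = sqrt(2/B + I*sqrt(6)) (v(B) = sqrt(I*sqrt(6) + 2/B) = sqrt(2/B + I*sqrt(6)))
v(G(5))*(-111) + 1/Z(144) = sqrt(2/5 + I*sqrt(6))*(-111) + 1/(-1*144) = sqrt(2*(1/5) + I*sqrt(6))*(-111) + 1/(-144) = sqrt(2/5 + I*sqrt(6))*(-111) - 1/144 = -111*sqrt(2/5 + I*sqrt(6)) - 1/144 = -1/144 - 111*sqrt(2/5 + I*sqrt(6))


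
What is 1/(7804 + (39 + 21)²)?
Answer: 1/11404 ≈ 8.7689e-5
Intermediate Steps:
1/(7804 + (39 + 21)²) = 1/(7804 + 60²) = 1/(7804 + 3600) = 1/11404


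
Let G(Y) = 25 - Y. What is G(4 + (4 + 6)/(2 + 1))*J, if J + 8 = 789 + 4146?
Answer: 261131/3 ≈ 87044.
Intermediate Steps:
J = 4927 (J = -8 + (789 + 4146) = -8 + 4935 = 4927)
G(4 + (4 + 6)/(2 + 1))*J = (25 - (4 + (4 + 6)/(2 + 1)))*4927 = (25 - (4 + 10/3))*4927 = (25 - 1*22/3)*4927 = (25 - 22/3)*4927 = (53/3)*4927 = 261131/3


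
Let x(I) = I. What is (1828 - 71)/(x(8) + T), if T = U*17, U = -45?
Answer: -1757/757 ≈ -2.3210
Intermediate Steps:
T = -765 (T = -45*17 = -765)
(1828 - 71)/(x(8) + T) = (1828 - 71)/(8 - 765) = 1757/(-757) = 1757*(-1/757) = -1757/757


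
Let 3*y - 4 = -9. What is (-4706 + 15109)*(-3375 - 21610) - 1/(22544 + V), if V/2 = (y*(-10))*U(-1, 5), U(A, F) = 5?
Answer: -17708798242063/68132 ≈ -2.5992e+8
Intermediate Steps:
y = -5/3 (y = 4/3 + (⅓)*(-9) = 4/3 - 3 = -5/3 ≈ -1.6667)
V = 500/3 (V = 2*(-5/3*(-10)*5) = 2*((50/3)*5) = 2*(250/3) = 500/3 ≈ 166.67)
(-4706 + 15109)*(-3375 - 21610) - 1/(22544 + V) = (-4706 + 15109)*(-3375 - 21610) - 1/(22544 + 500/3) = 10403*(-24985) - 1/68132/3 = -259918955 - 1*3/68132 = -259918955 - 3/68132 = -17708798242063/68132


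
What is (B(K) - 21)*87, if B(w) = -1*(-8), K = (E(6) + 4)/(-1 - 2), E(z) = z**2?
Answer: -1131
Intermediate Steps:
K = -40/3 (K = (6**2 + 4)/(-1 - 2) = (36 + 4)/(-3) = 40*(-1/3) = -40/3 ≈ -13.333)
B(w) = 8
(B(K) - 21)*87 = (8 - 21)*87 = -13*87 = -1131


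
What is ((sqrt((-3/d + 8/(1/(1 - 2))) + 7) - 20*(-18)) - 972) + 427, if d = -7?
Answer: -185 + 2*I*sqrt(7)/7 ≈ -185.0 + 0.75593*I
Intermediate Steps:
((sqrt((-3/d + 8/(1/(1 - 2))) + 7) - 20*(-18)) - 972) + 427 = ((sqrt((-3/(-7) + 8/(1/(1 - 2))) + 7) - 20*(-18)) - 972) + 427 = ((sqrt((-3*(-1/7) + 8/(1/(-1))) + 7) + 360) - 972) + 427 = ((sqrt((3/7 + 8/(-1)) + 7) + 360) - 972) + 427 = ((sqrt((3/7 + 8*(-1)) + 7) + 360) - 972) + 427 = ((sqrt((3/7 - 8) + 7) + 360) - 972) + 427 = ((sqrt(-53/7 + 7) + 360) - 972) + 427 = ((sqrt(-4/7) + 360) - 972) + 427 = ((2*I*sqrt(7)/7 + 360) - 972) + 427 = ((360 + 2*I*sqrt(7)/7) - 972) + 427 = (-612 + 2*I*sqrt(7)/7) + 427 = -185 + 2*I*sqrt(7)/7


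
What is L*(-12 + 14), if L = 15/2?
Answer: 15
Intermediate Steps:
L = 15/2 (L = 15*(½) = 15/2 ≈ 7.5000)
L*(-12 + 14) = 15*(-12 + 14)/2 = (15/2)*2 = 15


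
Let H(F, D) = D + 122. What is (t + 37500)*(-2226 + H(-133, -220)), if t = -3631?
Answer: -78711556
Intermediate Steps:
H(F, D) = 122 + D
(t + 37500)*(-2226 + H(-133, -220)) = (-3631 + 37500)*(-2226 + (122 - 220)) = 33869*(-2226 - 98) = 33869*(-2324) = -78711556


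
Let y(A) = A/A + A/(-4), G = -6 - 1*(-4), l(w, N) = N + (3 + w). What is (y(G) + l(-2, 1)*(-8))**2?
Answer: 841/4 ≈ 210.25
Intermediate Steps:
l(w, N) = 3 + N + w
G = -2 (G = -6 + 4 = -2)
y(A) = 1 - A/4 (y(A) = 1 + A*(-1/4) = 1 - A/4)
(y(G) + l(-2, 1)*(-8))**2 = ((1 - 1/4*(-2)) + (3 + 1 - 2)*(-8))**2 = ((1 + 1/2) + 2*(-8))**2 = (3/2 - 16)**2 = (-29/2)**2 = 841/4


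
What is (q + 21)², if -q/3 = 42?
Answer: 11025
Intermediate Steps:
q = -126 (q = -3*42 = -126)
(q + 21)² = (-126 + 21)² = (-105)² = 11025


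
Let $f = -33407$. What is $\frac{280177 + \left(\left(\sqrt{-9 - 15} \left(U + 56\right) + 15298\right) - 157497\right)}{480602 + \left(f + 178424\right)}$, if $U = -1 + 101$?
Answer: $\frac{137978}{625619} + \frac{312 i \sqrt{6}}{625619} \approx 0.22055 + 0.0012216 i$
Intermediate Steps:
$U = 100$
$\frac{280177 + \left(\left(\sqrt{-9 - 15} \left(U + 56\right) + 15298\right) - 157497\right)}{480602 + \left(f + 178424\right)} = \frac{280177 - \left(142199 - \sqrt{-9 - 15} \left(100 + 56\right)\right)}{480602 + \left(-33407 + 178424\right)} = \frac{280177 - \left(142199 - \sqrt{-24} \cdot 156\right)}{480602 + 145017} = \frac{280177 - \left(142199 - 2 i \sqrt{6} \cdot 156\right)}{625619} = \left(280177 - \left(142199 - 312 i \sqrt{6}\right)\right) \frac{1}{625619} = \left(137978 + 312 i \sqrt{6}\right) \frac{1}{625619} = \frac{137978}{625619} + \frac{312 i \sqrt{6}}{625619}$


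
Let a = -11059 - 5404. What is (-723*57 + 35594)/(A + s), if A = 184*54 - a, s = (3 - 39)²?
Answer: -5617/27695 ≈ -0.20282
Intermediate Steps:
a = -16463
s = 1296 (s = (-36)² = 1296)
A = 26399 (A = 184*54 - 1*(-16463) = 9936 + 16463 = 26399)
(-723*57 + 35594)/(A + s) = (-723*57 + 35594)/(26399 + 1296) = (-41211 + 35594)/27695 = -5617*1/27695 = -5617/27695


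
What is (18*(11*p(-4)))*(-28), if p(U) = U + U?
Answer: 44352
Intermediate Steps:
p(U) = 2*U
(18*(11*p(-4)))*(-28) = (18*(11*(2*(-4))))*(-28) = (18*(11*(-8)))*(-28) = (18*(-88))*(-28) = -1584*(-28) = 44352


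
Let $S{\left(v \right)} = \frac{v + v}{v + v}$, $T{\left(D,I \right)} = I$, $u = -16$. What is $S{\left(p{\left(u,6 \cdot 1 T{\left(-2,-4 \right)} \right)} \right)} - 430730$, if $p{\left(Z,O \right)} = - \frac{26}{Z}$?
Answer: $-430729$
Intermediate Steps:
$S{\left(v \right)} = 1$ ($S{\left(v \right)} = \frac{2 v}{2 v} = 2 v \frac{1}{2 v} = 1$)
$S{\left(p{\left(u,6 \cdot 1 T{\left(-2,-4 \right)} \right)} \right)} - 430730 = 1 - 430730 = -430729$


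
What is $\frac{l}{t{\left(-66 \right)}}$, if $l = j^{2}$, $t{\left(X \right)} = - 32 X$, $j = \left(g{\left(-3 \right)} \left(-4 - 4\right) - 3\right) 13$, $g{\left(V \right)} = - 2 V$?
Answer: $\frac{146523}{704} \approx 208.13$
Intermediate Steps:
$j = -663$ ($j = \left(\left(-2\right) \left(-3\right) \left(-4 - 4\right) - 3\right) 13 = \left(6 \left(-8\right) - 3\right) 13 = \left(-48 - 3\right) 13 = \left(-51\right) 13 = -663$)
$l = 439569$ ($l = \left(-663\right)^{2} = 439569$)
$\frac{l}{t{\left(-66 \right)}} = \frac{439569}{\left(-32\right) \left(-66\right)} = \frac{439569}{2112} = 439569 \cdot \frac{1}{2112} = \frac{146523}{704}$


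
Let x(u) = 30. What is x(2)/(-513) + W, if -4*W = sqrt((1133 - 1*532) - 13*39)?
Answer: -10/171 - sqrt(94)/4 ≈ -2.4823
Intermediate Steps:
W = -sqrt(94)/4 (W = -sqrt((1133 - 1*532) - 13*39)/4 = -sqrt((1133 - 532) - 507)/4 = -sqrt(601 - 507)/4 = -sqrt(94)/4 ≈ -2.4238)
x(2)/(-513) + W = 30/(-513) - sqrt(94)/4 = 30*(-1/513) - sqrt(94)/4 = -10/171 - sqrt(94)/4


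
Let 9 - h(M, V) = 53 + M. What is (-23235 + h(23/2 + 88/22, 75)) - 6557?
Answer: -59703/2 ≈ -29852.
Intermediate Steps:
h(M, V) = -44 - M (h(M, V) = 9 - (53 + M) = 9 + (-53 - M) = -44 - M)
(-23235 + h(23/2 + 88/22, 75)) - 6557 = (-23235 + (-44 - (23/2 + 88/22))) - 6557 = (-23235 + (-44 - (23*(½) + 88*(1/22)))) - 6557 = (-23235 + (-44 - (23/2 + 4))) - 6557 = (-23235 + (-44 - 1*31/2)) - 6557 = (-23235 + (-44 - 31/2)) - 6557 = (-23235 - 119/2) - 6557 = -46589/2 - 6557 = -59703/2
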